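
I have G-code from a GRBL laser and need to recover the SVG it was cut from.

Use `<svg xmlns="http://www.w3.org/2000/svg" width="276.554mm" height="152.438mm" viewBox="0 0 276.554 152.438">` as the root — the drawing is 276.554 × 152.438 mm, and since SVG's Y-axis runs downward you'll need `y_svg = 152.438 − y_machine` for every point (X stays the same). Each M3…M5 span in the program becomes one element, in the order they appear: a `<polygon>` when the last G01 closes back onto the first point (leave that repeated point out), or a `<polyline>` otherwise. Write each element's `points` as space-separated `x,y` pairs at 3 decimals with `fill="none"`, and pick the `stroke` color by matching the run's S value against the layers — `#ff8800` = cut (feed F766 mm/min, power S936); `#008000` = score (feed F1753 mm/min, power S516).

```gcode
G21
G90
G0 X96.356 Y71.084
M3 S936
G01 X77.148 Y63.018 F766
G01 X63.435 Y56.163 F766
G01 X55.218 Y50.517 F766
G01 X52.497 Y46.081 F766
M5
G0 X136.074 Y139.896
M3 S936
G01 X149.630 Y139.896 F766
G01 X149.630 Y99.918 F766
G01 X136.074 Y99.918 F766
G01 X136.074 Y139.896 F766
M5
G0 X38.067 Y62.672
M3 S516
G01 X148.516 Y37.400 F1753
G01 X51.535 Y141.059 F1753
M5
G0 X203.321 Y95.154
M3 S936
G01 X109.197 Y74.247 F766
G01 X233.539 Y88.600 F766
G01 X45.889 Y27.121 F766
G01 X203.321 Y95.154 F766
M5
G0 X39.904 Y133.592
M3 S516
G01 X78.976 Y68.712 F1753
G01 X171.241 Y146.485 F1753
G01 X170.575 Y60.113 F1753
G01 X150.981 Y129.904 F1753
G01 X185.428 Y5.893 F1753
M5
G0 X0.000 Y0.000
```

<svg xmlns="http://www.w3.org/2000/svg" width="276.554mm" height="152.438mm" viewBox="0 0 276.554 152.438">
  <polyline points="96.356,81.354 77.148,89.420 63.435,96.275 55.218,101.921 52.497,106.357" fill="none" stroke="#ff8800"/>
  <polygon points="136.074,12.542 149.630,12.542 149.630,52.520 136.074,52.520" fill="none" stroke="#ff8800"/>
  <polyline points="38.067,89.766 148.516,115.038 51.535,11.379" fill="none" stroke="#008000"/>
  <polygon points="203.321,57.284 109.197,78.191 233.539,63.838 45.889,125.317" fill="none" stroke="#ff8800"/>
  <polyline points="39.904,18.846 78.976,83.726 171.241,5.953 170.575,92.325 150.981,22.534 185.428,146.545" fill="none" stroke="#008000"/>
</svg>

Machine Y-up, SVG Y-down with viewBox height 152.438, so y_svg = 152.438 − y_machine; X carries over.

Run 1: power S936 maps to stroke `#ff8800` (cut). The run is open, so emit a `<polyline>` with points (Y-flipped): 96.356,81.354 77.148,89.420 63.435,96.275 55.218,101.921 52.497,106.357.

Run 2: the run's S936 means `#ff8800` (cut). The run returns to its start, so emit a `<polygon>` with points (Y-flipped): 136.074,12.542 149.630,12.542 149.630,52.520 136.074,52.520.

Run 3: S516 ⇒ score layer `#008000`. The run is open, so emit a `<polyline>` with points (Y-flipped): 38.067,89.766 148.516,115.038 51.535,11.379.

Run 4: power S936 maps to stroke `#ff8800` (cut). The run returns to its start, so emit a `<polygon>` with points (Y-flipped): 203.321,57.284 109.197,78.191 233.539,63.838 45.889,125.317.

Run 5: the run's S516 means `#008000` (score). The run is open, so emit a `<polyline>` with points (Y-flipped): 39.904,18.846 78.976,83.726 171.241,5.953 170.575,92.325 150.981,22.534 185.428,146.545.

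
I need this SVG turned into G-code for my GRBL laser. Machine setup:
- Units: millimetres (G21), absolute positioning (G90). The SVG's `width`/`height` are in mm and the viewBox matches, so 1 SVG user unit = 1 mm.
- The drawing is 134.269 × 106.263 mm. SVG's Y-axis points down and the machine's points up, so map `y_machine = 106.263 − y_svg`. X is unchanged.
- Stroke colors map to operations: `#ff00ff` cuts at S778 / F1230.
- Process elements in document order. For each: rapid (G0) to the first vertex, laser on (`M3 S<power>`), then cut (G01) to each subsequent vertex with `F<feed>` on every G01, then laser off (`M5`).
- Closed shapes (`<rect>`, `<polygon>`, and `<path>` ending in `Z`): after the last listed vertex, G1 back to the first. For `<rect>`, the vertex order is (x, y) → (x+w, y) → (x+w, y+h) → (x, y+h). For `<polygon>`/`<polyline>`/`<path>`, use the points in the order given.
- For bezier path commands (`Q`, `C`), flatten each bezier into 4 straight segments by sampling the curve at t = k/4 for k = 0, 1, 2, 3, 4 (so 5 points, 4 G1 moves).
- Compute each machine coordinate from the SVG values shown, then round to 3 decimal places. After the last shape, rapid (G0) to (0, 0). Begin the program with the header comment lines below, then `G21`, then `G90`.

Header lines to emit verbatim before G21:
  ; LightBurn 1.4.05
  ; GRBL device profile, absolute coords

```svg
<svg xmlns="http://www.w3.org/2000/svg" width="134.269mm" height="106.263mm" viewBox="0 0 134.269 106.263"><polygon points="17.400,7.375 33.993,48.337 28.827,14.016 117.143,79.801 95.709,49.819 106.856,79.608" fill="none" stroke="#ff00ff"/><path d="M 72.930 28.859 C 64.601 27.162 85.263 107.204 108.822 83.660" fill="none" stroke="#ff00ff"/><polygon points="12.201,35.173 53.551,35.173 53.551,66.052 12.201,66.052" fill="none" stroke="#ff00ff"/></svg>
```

; LightBurn 1.4.05
; GRBL device profile, absolute coords
G21
G90
G0 X17.400 Y98.888
M3 S778
G01 X33.993 Y57.926 F1230
G01 X28.827 Y92.247 F1230
G01 X117.143 Y26.462 F1230
G01 X95.709 Y56.444 F1230
G01 X106.856 Y26.655 F1230
G01 X17.400 Y98.888 F1230
M5
G0 X72.930 Y77.404
M3 S778
G01 X71.711 Y66.246 F1230
G01 X78.918 Y41.811 F1230
G01 X92.104 Y21.472 F1230
G01 X108.822 Y22.603 F1230
M5
G0 X12.201 Y71.090
M3 S778
G01 X53.551 Y71.090 F1230
G01 X53.551 Y40.211 F1230
G01 X12.201 Y40.211 F1230
G01 X12.201 Y71.090 F1230
M5
G0 X0.000 Y0.000

1 u = 1 mm; y_m = 106.263 − y.

[1] `<polygon>` closed polygon, #ff00ff→cut S778 F1230: (17.400,98.888) → (33.993,57.926) → (28.827,92.247) → (117.143,26.462) → (95.709,56.444) → (106.856,26.655) → (17.400,98.888) (closed)

[2] `<path>` cubic bezier, #ff00ff→cut S778 F1230: (72.930,77.404) → (71.711,66.246) → (78.918,41.811) → (92.104,21.472) → (108.822,22.603)

[3] `<polygon>` rectangle, #ff00ff→cut S778 F1230: (12.201,71.090) → (53.551,71.090) → (53.551,40.211) → (12.201,40.211) → (12.201,71.090) (closed)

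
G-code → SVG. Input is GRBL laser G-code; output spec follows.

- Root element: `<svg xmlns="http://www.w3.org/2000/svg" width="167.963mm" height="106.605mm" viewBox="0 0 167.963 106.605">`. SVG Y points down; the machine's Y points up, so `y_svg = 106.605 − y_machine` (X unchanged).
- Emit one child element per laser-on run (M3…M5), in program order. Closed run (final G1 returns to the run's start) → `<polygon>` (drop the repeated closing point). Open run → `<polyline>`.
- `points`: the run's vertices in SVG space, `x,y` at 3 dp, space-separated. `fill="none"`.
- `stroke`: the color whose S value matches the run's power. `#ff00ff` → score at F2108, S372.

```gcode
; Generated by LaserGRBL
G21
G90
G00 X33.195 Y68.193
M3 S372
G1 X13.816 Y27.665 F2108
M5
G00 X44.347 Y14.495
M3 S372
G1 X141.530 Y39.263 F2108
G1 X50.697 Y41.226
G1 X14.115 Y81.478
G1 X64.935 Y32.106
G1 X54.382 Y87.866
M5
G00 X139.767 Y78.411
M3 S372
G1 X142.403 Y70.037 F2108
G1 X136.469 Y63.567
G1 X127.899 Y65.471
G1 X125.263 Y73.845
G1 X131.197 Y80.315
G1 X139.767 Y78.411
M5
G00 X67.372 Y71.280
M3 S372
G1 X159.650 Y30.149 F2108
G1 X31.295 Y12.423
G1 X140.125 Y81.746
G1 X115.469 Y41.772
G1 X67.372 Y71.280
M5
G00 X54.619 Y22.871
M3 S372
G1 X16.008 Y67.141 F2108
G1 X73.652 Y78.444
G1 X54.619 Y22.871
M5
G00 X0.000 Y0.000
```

y_svg = 106.605 − y_m. Every run uses S372, so all elements get stroke `#ff00ff` (score).

[1] open run; points: 33.195,38.412 13.816,78.940

[2] open run; points: 44.347,92.110 141.530,67.342 50.697,65.379 14.115,25.127 64.935,74.499 54.382,18.739

[3] closed run; points: 139.767,28.194 142.403,36.568 136.469,43.038 127.899,41.134 125.263,32.760 131.197,26.290

[4] closed run; points: 67.372,35.325 159.650,76.456 31.295,94.182 140.125,24.859 115.469,64.833

[5] closed run; points: 54.619,83.734 16.008,39.464 73.652,28.161

<svg xmlns="http://www.w3.org/2000/svg" width="167.963mm" height="106.605mm" viewBox="0 0 167.963 106.605">
  <polyline points="33.195,38.412 13.816,78.940" fill="none" stroke="#ff00ff"/>
  <polyline points="44.347,92.110 141.530,67.342 50.697,65.379 14.115,25.127 64.935,74.499 54.382,18.739" fill="none" stroke="#ff00ff"/>
  <polygon points="139.767,28.194 142.403,36.568 136.469,43.038 127.899,41.134 125.263,32.760 131.197,26.290" fill="none" stroke="#ff00ff"/>
  <polygon points="67.372,35.325 159.650,76.456 31.295,94.182 140.125,24.859 115.469,64.833" fill="none" stroke="#ff00ff"/>
  <polygon points="54.619,83.734 16.008,39.464 73.652,28.161" fill="none" stroke="#ff00ff"/>
</svg>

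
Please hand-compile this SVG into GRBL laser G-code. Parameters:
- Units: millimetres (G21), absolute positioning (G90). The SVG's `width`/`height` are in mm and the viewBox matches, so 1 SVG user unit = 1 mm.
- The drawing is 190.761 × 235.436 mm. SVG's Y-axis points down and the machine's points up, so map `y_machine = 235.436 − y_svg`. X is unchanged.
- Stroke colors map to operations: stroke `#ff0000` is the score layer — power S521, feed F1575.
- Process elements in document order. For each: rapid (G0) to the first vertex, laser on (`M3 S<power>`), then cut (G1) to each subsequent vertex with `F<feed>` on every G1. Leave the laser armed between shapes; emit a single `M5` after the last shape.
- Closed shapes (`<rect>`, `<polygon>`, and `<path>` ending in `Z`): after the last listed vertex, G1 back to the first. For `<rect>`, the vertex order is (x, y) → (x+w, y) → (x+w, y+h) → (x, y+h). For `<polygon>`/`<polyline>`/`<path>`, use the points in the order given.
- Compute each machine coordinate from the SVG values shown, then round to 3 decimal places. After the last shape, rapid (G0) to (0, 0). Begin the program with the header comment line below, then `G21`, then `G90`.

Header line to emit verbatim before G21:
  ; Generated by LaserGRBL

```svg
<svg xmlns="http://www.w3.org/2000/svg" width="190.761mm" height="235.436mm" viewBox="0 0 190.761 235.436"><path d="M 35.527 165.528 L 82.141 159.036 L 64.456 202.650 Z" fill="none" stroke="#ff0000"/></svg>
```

1 u = 1 mm; y_m = 235.436 − y.

[1] `<path>` regular polygon, #ff0000→score S521 F1575: (35.527,69.908) → (82.141,76.400) → (64.456,32.786) → (35.527,69.908) (closed)

; Generated by LaserGRBL
G21
G90
G0 X35.527 Y69.908
M3 S521
G1 X82.141 Y76.400 F1575
G1 X64.456 Y32.786 F1575
G1 X35.527 Y69.908 F1575
M5
G0 X0.000 Y0.000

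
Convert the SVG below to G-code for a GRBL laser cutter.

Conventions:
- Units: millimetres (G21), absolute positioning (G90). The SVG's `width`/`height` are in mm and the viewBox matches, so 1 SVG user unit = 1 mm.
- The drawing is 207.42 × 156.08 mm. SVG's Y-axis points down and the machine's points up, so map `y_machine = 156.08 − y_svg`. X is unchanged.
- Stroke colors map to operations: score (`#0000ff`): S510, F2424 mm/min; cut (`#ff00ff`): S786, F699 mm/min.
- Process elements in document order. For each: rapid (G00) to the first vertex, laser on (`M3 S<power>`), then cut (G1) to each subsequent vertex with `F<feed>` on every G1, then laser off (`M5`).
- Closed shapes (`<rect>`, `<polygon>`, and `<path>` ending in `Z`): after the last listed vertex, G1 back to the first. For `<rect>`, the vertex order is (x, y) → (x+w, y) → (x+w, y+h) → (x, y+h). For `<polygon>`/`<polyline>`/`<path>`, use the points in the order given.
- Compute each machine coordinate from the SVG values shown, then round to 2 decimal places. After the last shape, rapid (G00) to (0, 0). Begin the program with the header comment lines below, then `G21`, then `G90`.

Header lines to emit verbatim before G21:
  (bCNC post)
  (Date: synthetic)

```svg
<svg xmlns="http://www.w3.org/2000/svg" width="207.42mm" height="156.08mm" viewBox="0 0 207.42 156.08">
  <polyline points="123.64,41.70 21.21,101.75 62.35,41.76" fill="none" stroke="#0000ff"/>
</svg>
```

viewBox `0 0 207.42 156.08` with mm width/height → 1 unit = 1 mm. Flip: y_m = 156.08 − y_svg.

**Shape 1** — `<polyline>` open polyline, stroke `#0000ff` → score (S510, F2424). Machine vertices: (123.64,114.38) → (21.21,54.33) → (62.35,114.32). Open path.

(bCNC post)
(Date: synthetic)
G21
G90
G00 X123.64 Y114.38
M3 S510
G1 X21.21 Y54.33 F2424
G1 X62.35 Y114.32 F2424
M5
G00 X0.00 Y0.00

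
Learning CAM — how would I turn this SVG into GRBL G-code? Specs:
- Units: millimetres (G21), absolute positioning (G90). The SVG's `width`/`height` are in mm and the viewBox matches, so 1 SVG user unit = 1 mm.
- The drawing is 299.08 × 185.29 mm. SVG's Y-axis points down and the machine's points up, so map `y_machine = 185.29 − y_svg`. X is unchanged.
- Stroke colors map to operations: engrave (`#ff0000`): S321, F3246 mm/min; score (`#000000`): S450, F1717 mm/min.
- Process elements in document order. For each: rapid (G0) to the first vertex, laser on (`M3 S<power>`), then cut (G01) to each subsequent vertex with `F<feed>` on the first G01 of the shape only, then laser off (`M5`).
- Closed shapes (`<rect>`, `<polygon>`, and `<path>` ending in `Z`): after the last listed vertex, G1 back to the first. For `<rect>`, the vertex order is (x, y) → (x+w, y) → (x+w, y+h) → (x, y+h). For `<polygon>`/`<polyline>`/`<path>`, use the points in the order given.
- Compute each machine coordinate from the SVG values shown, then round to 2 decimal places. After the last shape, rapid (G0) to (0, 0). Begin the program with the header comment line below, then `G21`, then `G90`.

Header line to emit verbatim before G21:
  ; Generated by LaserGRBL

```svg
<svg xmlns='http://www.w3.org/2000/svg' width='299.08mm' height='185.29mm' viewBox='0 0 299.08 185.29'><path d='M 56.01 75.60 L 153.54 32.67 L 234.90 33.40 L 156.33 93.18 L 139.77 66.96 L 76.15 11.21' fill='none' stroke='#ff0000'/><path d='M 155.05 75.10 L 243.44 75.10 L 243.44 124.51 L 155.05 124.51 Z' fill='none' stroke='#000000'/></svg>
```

; Generated by LaserGRBL
G21
G90
G0 X56.01 Y109.69
M3 S321
G01 X153.54 Y152.62 F3246
G01 X234.90 Y151.89
G01 X156.33 Y92.11
G01 X139.77 Y118.33
G01 X76.15 Y174.08
M5
G0 X155.05 Y110.19
M3 S450
G01 X243.44 Y110.19 F1717
G01 X243.44 Y60.78
G01 X155.05 Y60.78
G01 X155.05 Y110.19
M5
G0 X0.00 Y0.00

Since the viewBox matches the mm dimensions, user units are millimetres directly. The only transform is the Y-flip y_m = 185.29 − y_svg.

Shape 1 is a open polyline drawn with `<path>`. Its stroke #ff0000 means engrave at S321, F3246. After flipping Y the toolpath is (56.01,109.69) → (153.54,152.62) → (234.90,151.89) → (156.33,92.11) → (139.77,118.33) → (76.15,174.08).

Shape 2 is a rectangle drawn with `<path>`. Its stroke #000000 means score at S450, F1717. After flipping Y the toolpath is (155.05,110.19) → (243.44,110.19) → (243.44,60.78) → (155.05,60.78) → (155.05,110.19), returning to the start.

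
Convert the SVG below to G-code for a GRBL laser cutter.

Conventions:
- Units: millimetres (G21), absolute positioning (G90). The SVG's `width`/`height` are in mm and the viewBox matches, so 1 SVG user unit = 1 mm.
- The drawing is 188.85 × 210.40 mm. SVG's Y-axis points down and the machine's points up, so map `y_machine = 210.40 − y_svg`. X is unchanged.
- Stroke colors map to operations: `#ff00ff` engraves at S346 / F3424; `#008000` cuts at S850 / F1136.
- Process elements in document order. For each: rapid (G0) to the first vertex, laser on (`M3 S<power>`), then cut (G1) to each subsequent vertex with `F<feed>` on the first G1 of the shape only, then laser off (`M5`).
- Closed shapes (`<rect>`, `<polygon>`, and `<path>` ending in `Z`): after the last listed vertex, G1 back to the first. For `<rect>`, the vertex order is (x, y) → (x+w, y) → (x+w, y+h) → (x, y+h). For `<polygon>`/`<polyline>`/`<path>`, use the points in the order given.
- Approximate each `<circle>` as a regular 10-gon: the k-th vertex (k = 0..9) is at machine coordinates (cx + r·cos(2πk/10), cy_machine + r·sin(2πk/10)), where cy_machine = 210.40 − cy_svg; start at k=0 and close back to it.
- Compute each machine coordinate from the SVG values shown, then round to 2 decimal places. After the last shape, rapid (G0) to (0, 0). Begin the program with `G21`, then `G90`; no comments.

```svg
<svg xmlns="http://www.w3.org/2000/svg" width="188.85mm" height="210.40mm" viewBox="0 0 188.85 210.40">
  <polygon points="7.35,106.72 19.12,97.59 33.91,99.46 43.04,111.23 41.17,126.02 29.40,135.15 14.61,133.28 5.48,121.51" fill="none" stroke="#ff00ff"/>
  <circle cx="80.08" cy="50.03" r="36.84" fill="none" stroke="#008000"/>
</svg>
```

G21
G90
G0 X7.35 Y103.68
M3 S346
G1 X19.12 Y112.81 F3424
G1 X33.91 Y110.94
G1 X43.04 Y99.17
G1 X41.17 Y84.38
G1 X29.40 Y75.25
G1 X14.61 Y77.12
G1 X5.48 Y88.89
G1 X7.35 Y103.68
M5
G0 X116.92 Y160.37
M3 S850
G1 X109.88 Y182.02 F1136
G1 X91.46 Y195.41
G1 X68.70 Y195.41
G1 X50.28 Y182.02
G1 X43.24 Y160.37
G1 X50.28 Y138.72
G1 X68.70 Y125.33
G1 X91.46 Y125.33
G1 X109.88 Y138.72
G1 X116.92 Y160.37
M5
G0 X0.00 Y0.00

viewBox `0 0 188.85 210.40` with mm width/height → 1 unit = 1 mm. Flip: y_m = 210.40 − y_svg.

**Shape 1** — `<polygon>` regular polygon, stroke `#ff00ff` → engrave (S346, F3424). Machine vertices: (7.35,103.68) → (19.12,112.81) → (33.91,110.94) → (43.04,99.17) → (41.17,84.38) → (29.40,75.25) → (14.61,77.12) → (5.48,88.89) → (7.35,103.68). Closed: final G1 returns to the first vertex.

**Shape 2** — `<circle>` circle, stroke `#008000` → cut (S850, F1136). Machine vertices: (116.92,160.37) → (109.88,182.02) → (91.46,195.41) → (68.70,195.41) → (50.28,182.02) → (43.24,160.37) → (50.28,138.72) → (68.70,125.33) → (91.46,125.33) → (109.88,138.72) → (116.92,160.37). Closed: final G1 returns to the first vertex.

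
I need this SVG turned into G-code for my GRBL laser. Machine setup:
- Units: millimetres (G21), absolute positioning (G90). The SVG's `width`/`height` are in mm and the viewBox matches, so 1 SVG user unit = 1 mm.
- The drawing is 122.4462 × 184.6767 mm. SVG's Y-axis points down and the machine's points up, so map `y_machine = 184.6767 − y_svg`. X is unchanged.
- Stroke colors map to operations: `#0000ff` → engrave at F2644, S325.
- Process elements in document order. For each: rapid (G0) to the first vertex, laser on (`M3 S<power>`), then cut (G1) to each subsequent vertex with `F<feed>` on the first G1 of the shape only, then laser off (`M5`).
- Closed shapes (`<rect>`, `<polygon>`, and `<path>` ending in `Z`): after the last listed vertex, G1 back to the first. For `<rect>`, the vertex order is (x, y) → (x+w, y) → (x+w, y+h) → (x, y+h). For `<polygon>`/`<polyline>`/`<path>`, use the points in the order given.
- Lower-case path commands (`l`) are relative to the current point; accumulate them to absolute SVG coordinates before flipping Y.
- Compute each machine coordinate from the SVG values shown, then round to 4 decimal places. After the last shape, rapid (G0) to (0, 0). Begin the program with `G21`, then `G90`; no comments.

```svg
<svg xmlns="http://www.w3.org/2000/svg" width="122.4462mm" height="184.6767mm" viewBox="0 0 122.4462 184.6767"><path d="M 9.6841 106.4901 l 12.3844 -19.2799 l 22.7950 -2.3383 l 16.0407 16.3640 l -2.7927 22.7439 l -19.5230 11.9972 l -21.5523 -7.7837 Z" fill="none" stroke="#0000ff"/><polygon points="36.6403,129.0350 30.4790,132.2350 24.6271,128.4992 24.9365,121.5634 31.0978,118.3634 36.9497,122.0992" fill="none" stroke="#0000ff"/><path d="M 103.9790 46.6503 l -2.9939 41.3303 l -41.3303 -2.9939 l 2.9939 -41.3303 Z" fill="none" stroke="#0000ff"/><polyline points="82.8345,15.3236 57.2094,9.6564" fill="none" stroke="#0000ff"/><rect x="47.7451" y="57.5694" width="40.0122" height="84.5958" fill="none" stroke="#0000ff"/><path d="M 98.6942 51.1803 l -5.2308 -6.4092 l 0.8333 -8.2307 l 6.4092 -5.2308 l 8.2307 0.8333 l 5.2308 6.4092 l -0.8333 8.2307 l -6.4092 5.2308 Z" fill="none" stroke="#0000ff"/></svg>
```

viewBox `0 0 122.4462 184.6767` with mm width/height → 1 unit = 1 mm. Flip: y_m = 184.6767 − y_svg.

**Shape 1** — `<path>` regular polygon, stroke `#0000ff` → engrave (S325, F2644). Machine vertices: (9.6841,78.1866) → (22.0685,97.4665) → (44.8635,99.8048) → (60.9042,83.4408) → (58.1115,60.6969) → (38.5885,48.6997) → (17.0362,56.4834) → (9.6841,78.1866). Closed: final G1 returns to the first vertex.

**Shape 2** — `<polygon>` regular polygon, stroke `#0000ff` → engrave (S325, F2644). Machine vertices: (36.6403,55.6417) → (30.4790,52.4417) → (24.6271,56.1775) → (24.9365,63.1133) → (31.0978,66.3133) → (36.9497,62.5775) → (36.6403,55.6417). Closed: final G1 returns to the first vertex.

**Shape 3** — `<path>` regular polygon, stroke `#0000ff` → engrave (S325, F2644). Machine vertices: (103.9790,138.0264) → (100.9851,96.6961) → (59.6548,99.6900) → (62.6487,141.0203) → (103.9790,138.0264). Closed: final G1 returns to the first vertex.

**Shape 4** — `<polyline>` line segment, stroke `#0000ff` → engrave (S325, F2644). Machine vertices: (82.8345,169.3531) → (57.2094,175.0203). Open path.

**Shape 5** — `<rect>` rectangle, stroke `#0000ff` → engrave (S325, F2644). Machine vertices: (47.7451,127.1073) → (87.7573,127.1073) → (87.7573,42.5115) → (47.7451,42.5115) → (47.7451,127.1073). Closed: final G1 returns to the first vertex.

**Shape 6** — `<path>` regular polygon, stroke `#0000ff` → engrave (S325, F2644). Machine vertices: (98.6942,133.4964) → (93.4634,139.9056) → (94.2967,148.1363) → (100.7059,153.3671) → (108.9366,152.5338) → (114.1674,146.1246) → (113.3341,137.8939) → (106.9249,132.6631) → (98.6942,133.4964). Closed: final G1 returns to the first vertex.

G21
G90
G0 X9.6841 Y78.1866
M3 S325
G1 X22.0685 Y97.4665 F2644
G1 X44.8635 Y99.8048
G1 X60.9042 Y83.4408
G1 X58.1115 Y60.6969
G1 X38.5885 Y48.6997
G1 X17.0362 Y56.4834
G1 X9.6841 Y78.1866
M5
G0 X36.6403 Y55.6417
M3 S325
G1 X30.4790 Y52.4417 F2644
G1 X24.6271 Y56.1775
G1 X24.9365 Y63.1133
G1 X31.0978 Y66.3133
G1 X36.9497 Y62.5775
G1 X36.6403 Y55.6417
M5
G0 X103.9790 Y138.0264
M3 S325
G1 X100.9851 Y96.6961 F2644
G1 X59.6548 Y99.6900
G1 X62.6487 Y141.0203
G1 X103.9790 Y138.0264
M5
G0 X82.8345 Y169.3531
M3 S325
G1 X57.2094 Y175.0203 F2644
M5
G0 X47.7451 Y127.1073
M3 S325
G1 X87.7573 Y127.1073 F2644
G1 X87.7573 Y42.5115
G1 X47.7451 Y42.5115
G1 X47.7451 Y127.1073
M5
G0 X98.6942 Y133.4964
M3 S325
G1 X93.4634 Y139.9056 F2644
G1 X94.2967 Y148.1363
G1 X100.7059 Y153.3671
G1 X108.9366 Y152.5338
G1 X114.1674 Y146.1246
G1 X113.3341 Y137.8939
G1 X106.9249 Y132.6631
G1 X98.6942 Y133.4964
M5
G0 X0.0000 Y0.0000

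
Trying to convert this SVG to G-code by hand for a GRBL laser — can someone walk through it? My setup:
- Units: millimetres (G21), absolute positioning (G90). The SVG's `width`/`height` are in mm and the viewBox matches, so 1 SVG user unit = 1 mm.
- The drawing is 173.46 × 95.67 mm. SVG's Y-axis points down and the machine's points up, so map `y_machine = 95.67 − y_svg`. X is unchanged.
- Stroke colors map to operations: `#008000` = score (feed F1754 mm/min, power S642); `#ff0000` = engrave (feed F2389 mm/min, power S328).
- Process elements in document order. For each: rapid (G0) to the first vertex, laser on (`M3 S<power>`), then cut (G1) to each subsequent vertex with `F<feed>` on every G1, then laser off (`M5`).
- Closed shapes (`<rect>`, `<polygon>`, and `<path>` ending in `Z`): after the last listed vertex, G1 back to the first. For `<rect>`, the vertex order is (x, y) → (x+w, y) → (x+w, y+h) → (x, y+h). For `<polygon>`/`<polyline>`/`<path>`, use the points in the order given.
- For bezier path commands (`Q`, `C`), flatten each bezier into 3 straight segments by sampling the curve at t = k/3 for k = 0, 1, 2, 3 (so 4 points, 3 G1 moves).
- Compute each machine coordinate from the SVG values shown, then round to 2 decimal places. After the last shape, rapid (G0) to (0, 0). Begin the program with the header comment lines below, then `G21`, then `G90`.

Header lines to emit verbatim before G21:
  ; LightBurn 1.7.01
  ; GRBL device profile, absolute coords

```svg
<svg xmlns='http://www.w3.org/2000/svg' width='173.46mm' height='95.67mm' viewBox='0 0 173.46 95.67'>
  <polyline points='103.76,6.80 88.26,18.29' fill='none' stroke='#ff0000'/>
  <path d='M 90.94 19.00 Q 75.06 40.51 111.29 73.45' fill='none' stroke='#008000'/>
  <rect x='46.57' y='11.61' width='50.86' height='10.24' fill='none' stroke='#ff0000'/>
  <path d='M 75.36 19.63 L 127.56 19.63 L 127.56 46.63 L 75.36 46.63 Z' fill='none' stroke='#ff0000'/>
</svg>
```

viewBox `0 0 173.46 95.67` with mm width/height → 1 unit = 1 mm. Flip: y_m = 95.67 − y_svg.

**Shape 1** — `<polyline>` line segment, stroke `#ff0000` → engrave (S328, F2389). Machine vertices: (103.76,88.87) → (88.26,77.38). Open path.

**Shape 2** — `<path>` quadratic bezier, stroke `#008000` → score (S642, F1754). Control points (SVG): P0=(90.94,19.00), P1=(75.06,40.51), P2=(111.29,73.45); sampled at t=k/3. Machine vertices: (90.94,76.67) → (86.14,61.06) → (92.93,42.91) → (111.29,22.22). Open path.

**Shape 3** — `<rect>` rectangle, stroke `#ff0000` → engrave (S328, F2389). Machine vertices: (46.57,84.06) → (97.43,84.06) → (97.43,73.82) → (46.57,73.82) → (46.57,84.06). Closed: final G1 returns to the first vertex.

**Shape 4** — `<path>` rectangle, stroke `#ff0000` → engrave (S328, F2389). Machine vertices: (75.36,76.04) → (127.56,76.04) → (127.56,49.04) → (75.36,49.04) → (75.36,76.04). Closed: final G1 returns to the first vertex.

; LightBurn 1.7.01
; GRBL device profile, absolute coords
G21
G90
G0 X103.76 Y88.87
M3 S328
G1 X88.26 Y77.38 F2389
M5
G0 X90.94 Y76.67
M3 S642
G1 X86.14 Y61.06 F1754
G1 X92.93 Y42.91 F1754
G1 X111.29 Y22.22 F1754
M5
G0 X46.57 Y84.06
M3 S328
G1 X97.43 Y84.06 F2389
G1 X97.43 Y73.82 F2389
G1 X46.57 Y73.82 F2389
G1 X46.57 Y84.06 F2389
M5
G0 X75.36 Y76.04
M3 S328
G1 X127.56 Y76.04 F2389
G1 X127.56 Y49.04 F2389
G1 X75.36 Y49.04 F2389
G1 X75.36 Y76.04 F2389
M5
G0 X0.00 Y0.00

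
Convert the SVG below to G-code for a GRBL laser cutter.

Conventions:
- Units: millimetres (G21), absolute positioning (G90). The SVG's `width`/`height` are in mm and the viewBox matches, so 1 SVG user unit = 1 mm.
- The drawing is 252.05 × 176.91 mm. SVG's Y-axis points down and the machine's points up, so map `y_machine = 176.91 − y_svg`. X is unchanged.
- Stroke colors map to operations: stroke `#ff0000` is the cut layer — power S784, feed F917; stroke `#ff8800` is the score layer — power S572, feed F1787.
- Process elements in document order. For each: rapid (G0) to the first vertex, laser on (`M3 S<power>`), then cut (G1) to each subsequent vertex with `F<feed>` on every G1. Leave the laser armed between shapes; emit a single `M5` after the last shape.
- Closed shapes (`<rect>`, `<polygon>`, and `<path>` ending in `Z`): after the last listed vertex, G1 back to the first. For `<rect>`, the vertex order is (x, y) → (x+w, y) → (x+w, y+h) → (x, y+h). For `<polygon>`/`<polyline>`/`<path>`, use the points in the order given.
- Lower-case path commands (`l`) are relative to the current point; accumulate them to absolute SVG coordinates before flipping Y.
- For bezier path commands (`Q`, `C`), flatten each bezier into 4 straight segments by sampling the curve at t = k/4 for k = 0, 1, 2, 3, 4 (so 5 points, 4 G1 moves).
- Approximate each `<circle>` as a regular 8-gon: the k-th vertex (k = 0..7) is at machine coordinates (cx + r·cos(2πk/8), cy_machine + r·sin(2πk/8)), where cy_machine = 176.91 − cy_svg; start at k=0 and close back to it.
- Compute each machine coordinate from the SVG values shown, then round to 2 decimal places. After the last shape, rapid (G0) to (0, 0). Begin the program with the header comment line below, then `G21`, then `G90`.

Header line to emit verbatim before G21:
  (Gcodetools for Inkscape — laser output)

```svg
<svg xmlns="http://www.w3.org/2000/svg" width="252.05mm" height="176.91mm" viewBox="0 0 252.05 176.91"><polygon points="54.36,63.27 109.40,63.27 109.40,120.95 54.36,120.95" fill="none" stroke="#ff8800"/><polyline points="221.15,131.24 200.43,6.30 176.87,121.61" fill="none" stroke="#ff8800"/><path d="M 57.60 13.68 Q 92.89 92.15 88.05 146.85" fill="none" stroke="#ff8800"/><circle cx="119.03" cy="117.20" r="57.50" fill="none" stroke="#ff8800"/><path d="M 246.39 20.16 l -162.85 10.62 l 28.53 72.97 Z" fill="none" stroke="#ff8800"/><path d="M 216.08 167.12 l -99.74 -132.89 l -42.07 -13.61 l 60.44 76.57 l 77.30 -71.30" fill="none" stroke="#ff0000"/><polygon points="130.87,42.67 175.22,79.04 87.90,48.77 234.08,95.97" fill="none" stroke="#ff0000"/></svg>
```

1 u = 1 mm; y_m = 176.91 − y.

[1] `<polygon>` rectangle, #ff8800→score S572 F1787: (54.36,113.64) → (109.40,113.64) → (109.40,55.96) → (54.36,55.96) → (54.36,113.64) (closed)

[2] `<polyline>` open polyline, #ff8800→score S572 F1787: (221.15,45.67) → (200.43,170.61) → (176.87,55.30)

[3] `<path>` quadratic bezier, #ff8800→score S572 F1787: (57.60,163.23) → (72.74,125.48) → (82.86,90.70) → (87.96,58.90) → (88.05,30.06)

[4] `<circle>` circle, #ff8800→score S572 F1787: (176.53,59.71) → (159.69,100.37) → (119.03,117.21) → (78.37,100.37) → (61.53,59.71) → (78.37,19.05) → (119.03,2.21) → (159.69,19.05) → (176.53,59.71) (closed)

[5] `<path>` closed polygon, #ff8800→score S572 F1787: (246.39,156.75) → (83.54,146.13) → (112.07,73.16) → (246.39,156.75) (closed)

[6] `<path>` open polyline, #ff0000→cut S784 F917: (216.08,9.79) → (116.34,142.68) → (74.27,156.29) → (134.71,79.72) → (212.01,151.02)

[7] `<polygon>` closed polygon, #ff0000→cut S784 F917: (130.87,134.24) → (175.22,97.87) → (87.90,128.14) → (234.08,80.94) → (130.87,134.24) (closed)

(Gcodetools for Inkscape — laser output)
G21
G90
G0 X54.36 Y113.64
M3 S572
G1 X109.40 Y113.64 F1787
G1 X109.40 Y55.96 F1787
G1 X54.36 Y55.96 F1787
G1 X54.36 Y113.64 F1787
G0 X221.15 Y45.67
M3 S572
G1 X200.43 Y170.61 F1787
G1 X176.87 Y55.30 F1787
G0 X57.60 Y163.23
M3 S572
G1 X72.74 Y125.48 F1787
G1 X82.86 Y90.70 F1787
G1 X87.96 Y58.90 F1787
G1 X88.05 Y30.06 F1787
G0 X176.53 Y59.71
M3 S572
G1 X159.69 Y100.37 F1787
G1 X119.03 Y117.21 F1787
G1 X78.37 Y100.37 F1787
G1 X61.53 Y59.71 F1787
G1 X78.37 Y19.05 F1787
G1 X119.03 Y2.21 F1787
G1 X159.69 Y19.05 F1787
G1 X176.53 Y59.71 F1787
G0 X246.39 Y156.75
M3 S572
G1 X83.54 Y146.13 F1787
G1 X112.07 Y73.16 F1787
G1 X246.39 Y156.75 F1787
G0 X216.08 Y9.79
M3 S784
G1 X116.34 Y142.68 F917
G1 X74.27 Y156.29 F917
G1 X134.71 Y79.72 F917
G1 X212.01 Y151.02 F917
G0 X130.87 Y134.24
M3 S784
G1 X175.22 Y97.87 F917
G1 X87.90 Y128.14 F917
G1 X234.08 Y80.94 F917
G1 X130.87 Y134.24 F917
M5
G0 X0.00 Y0.00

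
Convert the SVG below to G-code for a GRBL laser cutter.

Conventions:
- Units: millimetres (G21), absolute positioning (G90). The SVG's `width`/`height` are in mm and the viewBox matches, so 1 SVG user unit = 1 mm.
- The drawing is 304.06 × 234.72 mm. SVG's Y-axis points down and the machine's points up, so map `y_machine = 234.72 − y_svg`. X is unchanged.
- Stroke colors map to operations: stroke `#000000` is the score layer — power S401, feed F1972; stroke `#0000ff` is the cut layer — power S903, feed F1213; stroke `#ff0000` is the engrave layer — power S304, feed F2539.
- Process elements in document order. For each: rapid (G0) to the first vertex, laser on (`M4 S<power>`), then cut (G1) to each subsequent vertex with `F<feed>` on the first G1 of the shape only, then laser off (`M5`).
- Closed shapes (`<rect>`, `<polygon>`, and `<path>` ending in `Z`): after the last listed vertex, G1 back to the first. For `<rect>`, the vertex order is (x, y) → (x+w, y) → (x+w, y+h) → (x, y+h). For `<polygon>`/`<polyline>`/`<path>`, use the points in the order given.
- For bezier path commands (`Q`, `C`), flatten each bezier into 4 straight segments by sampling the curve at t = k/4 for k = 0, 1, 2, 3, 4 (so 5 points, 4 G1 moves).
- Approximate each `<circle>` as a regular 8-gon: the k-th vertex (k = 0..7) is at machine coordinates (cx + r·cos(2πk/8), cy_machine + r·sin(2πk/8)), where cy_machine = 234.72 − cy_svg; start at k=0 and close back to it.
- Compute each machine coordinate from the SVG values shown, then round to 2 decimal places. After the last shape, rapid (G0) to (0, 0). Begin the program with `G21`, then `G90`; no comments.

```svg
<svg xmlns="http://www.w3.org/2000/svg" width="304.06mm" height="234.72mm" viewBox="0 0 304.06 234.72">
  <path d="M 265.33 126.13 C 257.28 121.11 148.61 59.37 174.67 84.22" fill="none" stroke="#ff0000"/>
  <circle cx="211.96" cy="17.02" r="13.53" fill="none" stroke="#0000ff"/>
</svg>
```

G21
G90
G0 X265.33 Y108.59
M4 S304
G1 X244.10 Y120.75 F2539
G1 X207.21 Y140.75
G1 X176.71 Y155.14
G1 X174.67 Y150.50
M5
G0 X225.49 Y217.70
M4 S903
G1 X221.53 Y227.27 F1213
G1 X211.96 Y231.23
G1 X202.39 Y227.27
G1 X198.43 Y217.70
G1 X202.39 Y208.13
G1 X211.96 Y204.17
G1 X221.53 Y208.13
G1 X225.49 Y217.70
M5
G0 X0.00 Y0.00

Since the viewBox matches the mm dimensions, user units are millimetres directly. The only transform is the Y-flip y_m = 234.72 − y_svg.

Shape 1 is a cubic bezier drawn with `<path>`. Its stroke #ff0000 means engrave at S304, F2539. After flipping Y the toolpath is (265.33,108.59) → (244.10,120.75) → (207.21,140.75) → (176.71,155.14) → (174.67,150.50).

Shape 2 is a circle drawn with `<circle>`. Its stroke #0000ff means cut at S903, F1213. After flipping Y the toolpath is (225.49,217.70) → (221.53,227.27) → (211.96,231.23) → (202.39,227.27) → (198.43,217.70) → (202.39,208.13) → (211.96,204.17) → (221.53,208.13) → (225.49,217.70), returning to the start.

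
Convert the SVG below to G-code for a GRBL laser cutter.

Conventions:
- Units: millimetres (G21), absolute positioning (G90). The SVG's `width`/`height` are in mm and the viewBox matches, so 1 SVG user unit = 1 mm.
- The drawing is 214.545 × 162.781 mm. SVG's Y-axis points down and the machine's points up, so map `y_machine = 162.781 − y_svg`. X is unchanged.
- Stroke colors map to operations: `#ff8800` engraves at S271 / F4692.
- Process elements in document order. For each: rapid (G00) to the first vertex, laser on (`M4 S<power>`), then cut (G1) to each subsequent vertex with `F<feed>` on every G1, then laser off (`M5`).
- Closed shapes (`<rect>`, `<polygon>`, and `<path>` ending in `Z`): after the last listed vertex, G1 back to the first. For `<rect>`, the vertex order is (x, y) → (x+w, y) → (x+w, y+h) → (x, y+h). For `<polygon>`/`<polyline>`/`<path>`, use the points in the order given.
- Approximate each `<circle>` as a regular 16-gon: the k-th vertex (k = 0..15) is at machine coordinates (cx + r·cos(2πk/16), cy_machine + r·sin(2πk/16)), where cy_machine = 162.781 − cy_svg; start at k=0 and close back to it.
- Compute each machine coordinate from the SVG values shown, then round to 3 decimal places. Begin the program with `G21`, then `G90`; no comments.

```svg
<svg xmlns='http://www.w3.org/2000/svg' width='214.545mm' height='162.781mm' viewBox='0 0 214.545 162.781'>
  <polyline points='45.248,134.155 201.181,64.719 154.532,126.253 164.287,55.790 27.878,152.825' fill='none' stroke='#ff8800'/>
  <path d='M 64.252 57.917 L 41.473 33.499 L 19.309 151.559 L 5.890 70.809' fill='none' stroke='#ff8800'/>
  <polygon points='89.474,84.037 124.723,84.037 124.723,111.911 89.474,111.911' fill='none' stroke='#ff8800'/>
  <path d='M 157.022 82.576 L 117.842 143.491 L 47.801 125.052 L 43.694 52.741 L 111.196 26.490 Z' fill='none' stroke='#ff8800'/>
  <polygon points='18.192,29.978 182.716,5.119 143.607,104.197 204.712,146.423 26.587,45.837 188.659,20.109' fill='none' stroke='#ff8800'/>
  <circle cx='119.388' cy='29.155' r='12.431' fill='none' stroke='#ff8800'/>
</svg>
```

Since the viewBox matches the mm dimensions, user units are millimetres directly. The only transform is the Y-flip y_m = 162.781 − y_svg.

Shape 1 is a open polyline drawn with `<polyline>`. Its stroke #ff8800 means engrave at S271, F4692. After flipping Y the toolpath is (45.248,28.626) → (201.181,98.062) → (154.532,36.528) → (164.287,106.991) → (27.878,9.956).

Shape 2 is a open polyline drawn with `<path>`. Its stroke #ff8800 means engrave at S271, F4692. After flipping Y the toolpath is (64.252,104.864) → (41.473,129.282) → (19.309,11.222) → (5.890,91.972).

Shape 3 is a rectangle drawn with `<polygon>`. Its stroke #ff8800 means engrave at S271, F4692. After flipping Y the toolpath is (89.474,78.744) → (124.723,78.744) → (124.723,50.870) → (89.474,50.870) → (89.474,78.744), returning to the start.

Shape 4 is a regular polygon drawn with `<path>`. Its stroke #ff8800 means engrave at S271, F4692. After flipping Y the toolpath is (157.022,80.205) → (117.842,19.290) → (47.801,37.729) → (43.694,110.040) → (111.196,136.291) → (157.022,80.205), returning to the start.

Shape 5 is a closed polygon drawn with `<polygon>`. Its stroke #ff8800 means engrave at S271, F4692. After flipping Y the toolpath is (18.192,132.803) → (182.716,157.662) → (143.607,58.584) → (204.712,16.358) → (26.587,116.944) → (188.659,142.672) → (18.192,132.803), returning to the start.

Shape 6 is a circle drawn with `<circle>`. Its stroke #ff8800 means engrave at S271, F4692. After flipping Y the toolpath is (131.819,133.626) → (130.873,138.383) → (128.178,142.416) → (124.145,145.111) → (119.388,146.057) → (114.631,145.111) → (110.598,142.416) → (107.903,138.383) → (106.957,133.626) → (107.903,128.869) → (110.598,124.836) → (114.631,122.141) → (119.388,121.195) → (124.145,122.141) → (128.178,124.836) → (130.873,128.869) → (131.819,133.626), returning to the start.

G21
G90
G00 X45.248 Y28.626
M4 S271
G1 X201.181 Y98.062 F4692
G1 X154.532 Y36.528 F4692
G1 X164.287 Y106.991 F4692
G1 X27.878 Y9.956 F4692
M5
G00 X64.252 Y104.864
M4 S271
G1 X41.473 Y129.282 F4692
G1 X19.309 Y11.222 F4692
G1 X5.890 Y91.972 F4692
M5
G00 X89.474 Y78.744
M4 S271
G1 X124.723 Y78.744 F4692
G1 X124.723 Y50.870 F4692
G1 X89.474 Y50.870 F4692
G1 X89.474 Y78.744 F4692
M5
G00 X157.022 Y80.205
M4 S271
G1 X117.842 Y19.290 F4692
G1 X47.801 Y37.729 F4692
G1 X43.694 Y110.040 F4692
G1 X111.196 Y136.291 F4692
G1 X157.022 Y80.205 F4692
M5
G00 X18.192 Y132.803
M4 S271
G1 X182.716 Y157.662 F4692
G1 X143.607 Y58.584 F4692
G1 X204.712 Y16.358 F4692
G1 X26.587 Y116.944 F4692
G1 X188.659 Y142.672 F4692
G1 X18.192 Y132.803 F4692
M5
G00 X131.819 Y133.626
M4 S271
G1 X130.873 Y138.383 F4692
G1 X128.178 Y142.416 F4692
G1 X124.145 Y145.111 F4692
G1 X119.388 Y146.057 F4692
G1 X114.631 Y145.111 F4692
G1 X110.598 Y142.416 F4692
G1 X107.903 Y138.383 F4692
G1 X106.957 Y133.626 F4692
G1 X107.903 Y128.869 F4692
G1 X110.598 Y124.836 F4692
G1 X114.631 Y122.141 F4692
G1 X119.388 Y121.195 F4692
G1 X124.145 Y122.141 F4692
G1 X128.178 Y124.836 F4692
G1 X130.873 Y128.869 F4692
G1 X131.819 Y133.626 F4692
M5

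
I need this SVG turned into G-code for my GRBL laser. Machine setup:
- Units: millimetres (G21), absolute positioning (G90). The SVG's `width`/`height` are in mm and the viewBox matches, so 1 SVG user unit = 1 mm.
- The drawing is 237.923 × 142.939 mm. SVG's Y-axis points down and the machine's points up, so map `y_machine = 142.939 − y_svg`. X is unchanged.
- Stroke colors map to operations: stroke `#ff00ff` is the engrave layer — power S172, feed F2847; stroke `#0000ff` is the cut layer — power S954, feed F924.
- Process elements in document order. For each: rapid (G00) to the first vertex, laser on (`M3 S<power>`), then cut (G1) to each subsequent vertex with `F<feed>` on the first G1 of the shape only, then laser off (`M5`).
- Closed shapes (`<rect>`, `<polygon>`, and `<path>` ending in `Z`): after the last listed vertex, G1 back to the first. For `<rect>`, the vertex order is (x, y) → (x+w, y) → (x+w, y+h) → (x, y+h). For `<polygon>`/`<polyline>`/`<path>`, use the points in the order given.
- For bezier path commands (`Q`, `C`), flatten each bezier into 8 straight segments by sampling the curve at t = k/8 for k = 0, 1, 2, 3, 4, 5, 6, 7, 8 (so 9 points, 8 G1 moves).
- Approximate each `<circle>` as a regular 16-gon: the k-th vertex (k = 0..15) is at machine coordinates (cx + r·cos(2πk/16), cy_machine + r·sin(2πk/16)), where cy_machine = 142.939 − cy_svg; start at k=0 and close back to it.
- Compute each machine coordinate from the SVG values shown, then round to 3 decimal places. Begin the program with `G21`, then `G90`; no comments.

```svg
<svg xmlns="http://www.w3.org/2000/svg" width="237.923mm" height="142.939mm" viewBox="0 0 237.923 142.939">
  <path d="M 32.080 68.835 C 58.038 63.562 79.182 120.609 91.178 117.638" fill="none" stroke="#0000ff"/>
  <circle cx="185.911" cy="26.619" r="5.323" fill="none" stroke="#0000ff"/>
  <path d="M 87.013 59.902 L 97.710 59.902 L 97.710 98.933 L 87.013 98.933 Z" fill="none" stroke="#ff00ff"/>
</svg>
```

Since the viewBox matches the mm dimensions, user units are millimetres directly. The only transform is the Y-flip y_m = 142.939 − y_svg.

Shape 1 is a cubic bezier drawn with `<path>`. Its stroke #0000ff means cut at S954, F924. After flipping Y the toolpath is (32.080,74.104) → (41.580,73.399) → (50.578,68.285) → (59.023,60.196) → (66.865,50.566) → (74.052,40.827) → (80.533,32.415) → (86.259,26.761) → (91.178,25.301).

Shape 2 is a circle drawn with `<circle>`. Its stroke #0000ff means cut at S954, F924. After flipping Y the toolpath is (191.234,116.320) → (190.829,118.357) → (189.675,120.084) → (187.948,121.238) → (185.911,121.643) → (183.874,121.238) → (182.147,120.084) → (180.993,118.357) → (180.588,116.320) → (180.993,114.283) → (182.147,112.556) → (183.874,111.402) → (185.911,110.997) → (187.948,111.402) → (189.675,112.556) → (190.829,114.283) → (191.234,116.320), returning to the start.

Shape 3 is a rectangle drawn with `<path>`. Its stroke #ff00ff means engrave at S172, F2847. After flipping Y the toolpath is (87.013,83.037) → (97.710,83.037) → (97.710,44.006) → (87.013,44.006) → (87.013,83.037), returning to the start.

G21
G90
G00 X32.080 Y74.104
M3 S954
G1 X41.580 Y73.399 F924
G1 X50.578 Y68.285
G1 X59.023 Y60.196
G1 X66.865 Y50.566
G1 X74.052 Y40.827
G1 X80.533 Y32.415
G1 X86.259 Y26.761
G1 X91.178 Y25.301
M5
G00 X191.234 Y116.320
M3 S954
G1 X190.829 Y118.357 F924
G1 X189.675 Y120.084
G1 X187.948 Y121.238
G1 X185.911 Y121.643
G1 X183.874 Y121.238
G1 X182.147 Y120.084
G1 X180.993 Y118.357
G1 X180.588 Y116.320
G1 X180.993 Y114.283
G1 X182.147 Y112.556
G1 X183.874 Y111.402
G1 X185.911 Y110.997
G1 X187.948 Y111.402
G1 X189.675 Y112.556
G1 X190.829 Y114.283
G1 X191.234 Y116.320
M5
G00 X87.013 Y83.037
M3 S172
G1 X97.710 Y83.037 F2847
G1 X97.710 Y44.006
G1 X87.013 Y44.006
G1 X87.013 Y83.037
M5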